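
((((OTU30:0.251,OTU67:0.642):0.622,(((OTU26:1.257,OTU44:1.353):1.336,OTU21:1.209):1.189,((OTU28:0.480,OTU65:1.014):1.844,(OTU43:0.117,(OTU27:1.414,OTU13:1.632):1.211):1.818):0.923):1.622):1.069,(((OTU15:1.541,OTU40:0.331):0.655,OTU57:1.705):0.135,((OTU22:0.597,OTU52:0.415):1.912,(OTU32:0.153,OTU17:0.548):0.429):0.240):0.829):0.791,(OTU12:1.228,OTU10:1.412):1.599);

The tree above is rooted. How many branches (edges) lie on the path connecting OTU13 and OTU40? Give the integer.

10

The MRCA of OTU13 and OTU40 is the node subtending (((OTU30,OTU67),(((OTU26,OTU44),OTU21),((OTU28,OTU65),(OTU43,(OTU27,OTU13))))),(((OTU15,OTU40),OTU57),((OTU22,OTU52),(OTU32,OTU17)))).
From OTU13 up to that node: 6 branches. From OTU40 up to the same node: 4 branches. Total: 6 + 4 = 10.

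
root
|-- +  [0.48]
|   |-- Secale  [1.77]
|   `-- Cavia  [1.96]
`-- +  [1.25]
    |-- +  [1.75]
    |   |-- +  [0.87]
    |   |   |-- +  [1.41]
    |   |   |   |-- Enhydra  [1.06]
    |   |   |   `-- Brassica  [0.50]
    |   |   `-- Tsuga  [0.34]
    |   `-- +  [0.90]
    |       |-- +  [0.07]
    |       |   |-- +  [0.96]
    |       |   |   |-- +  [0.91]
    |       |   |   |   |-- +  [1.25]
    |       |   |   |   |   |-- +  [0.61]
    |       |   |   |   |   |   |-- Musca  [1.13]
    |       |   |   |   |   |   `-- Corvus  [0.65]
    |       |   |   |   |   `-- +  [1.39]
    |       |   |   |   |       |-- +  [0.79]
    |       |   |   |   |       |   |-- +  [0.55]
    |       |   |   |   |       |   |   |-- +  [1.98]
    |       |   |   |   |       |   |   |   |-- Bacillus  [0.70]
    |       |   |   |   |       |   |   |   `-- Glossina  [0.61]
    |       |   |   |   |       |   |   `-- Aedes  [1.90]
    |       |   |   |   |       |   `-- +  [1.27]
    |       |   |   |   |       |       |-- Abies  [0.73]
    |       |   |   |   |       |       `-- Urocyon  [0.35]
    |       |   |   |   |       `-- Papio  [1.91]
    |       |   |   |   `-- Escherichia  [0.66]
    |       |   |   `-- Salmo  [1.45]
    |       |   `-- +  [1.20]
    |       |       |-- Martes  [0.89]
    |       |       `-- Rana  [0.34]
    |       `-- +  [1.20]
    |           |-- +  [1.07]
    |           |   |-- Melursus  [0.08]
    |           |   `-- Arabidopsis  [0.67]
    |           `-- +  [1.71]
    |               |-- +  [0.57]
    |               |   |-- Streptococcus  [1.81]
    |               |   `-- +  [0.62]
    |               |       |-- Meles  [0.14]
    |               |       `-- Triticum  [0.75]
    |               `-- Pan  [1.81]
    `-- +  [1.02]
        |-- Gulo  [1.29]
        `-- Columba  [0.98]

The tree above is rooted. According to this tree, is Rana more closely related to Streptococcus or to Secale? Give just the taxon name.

Streptococcus

The MRCA of Rana and Streptococcus subtends ((((((Musca,Corvus),((((Bacillus,Glossina),Aedes),(Abies,Urocyon)),Papio)),Escherichia),Salmo),(Martes,Rana)),((Melursus,Arabidopsis),((Streptococcus,(Meles,Triticum)),Pan))) (18 taxa).
The MRCA of Rana and Secale is the root, subtending the entire tree (25 taxa).
The first is nested inside the second, so Rana shares a more recent common ancestor with Streptococcus.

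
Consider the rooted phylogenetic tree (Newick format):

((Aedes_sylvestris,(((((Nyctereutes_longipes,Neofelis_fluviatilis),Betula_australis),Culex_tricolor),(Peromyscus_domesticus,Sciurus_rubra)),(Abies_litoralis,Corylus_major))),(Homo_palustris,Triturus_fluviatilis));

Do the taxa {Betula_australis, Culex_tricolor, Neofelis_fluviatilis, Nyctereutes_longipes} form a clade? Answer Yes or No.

Yes

The most recent common ancestor of these taxa subtends (((Nyctereutes_longipes,Neofelis_fluviatilis),Betula_australis),Culex_tricolor).
That clade has exactly 4 tips — every listed taxon and nothing else — so the group is monophyletic.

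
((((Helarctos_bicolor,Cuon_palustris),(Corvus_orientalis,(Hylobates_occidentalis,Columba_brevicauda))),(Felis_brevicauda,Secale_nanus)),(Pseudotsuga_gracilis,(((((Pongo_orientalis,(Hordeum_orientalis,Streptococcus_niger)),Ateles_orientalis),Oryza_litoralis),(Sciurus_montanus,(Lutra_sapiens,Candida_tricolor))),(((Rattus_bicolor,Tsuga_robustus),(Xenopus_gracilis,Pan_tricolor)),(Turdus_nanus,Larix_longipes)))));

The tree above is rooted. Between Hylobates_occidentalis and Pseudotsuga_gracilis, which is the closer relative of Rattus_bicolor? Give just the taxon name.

Pseudotsuga_gracilis

The MRCA of Rattus_bicolor and Pseudotsuga_gracilis subtends (Pseudotsuga_gracilis,(((((Pongo_orientalis,(Hordeum_orientalis,Streptococcus_niger)),Ateles_orientalis),Oryza_litoralis),(Sciurus_montanus,(Lutra_sapiens,Candida_tricolor))),(((Rattus_bicolor,Tsuga_robustus),(Xenopus_gracilis,Pan_tricolor)),(Turdus_nanus,Larix_longipes)))) (15 taxa).
The MRCA of Rattus_bicolor and Hylobates_occidentalis is the root, subtending the entire tree (22 taxa).
The first is nested inside the second, so Rattus_bicolor shares a more recent common ancestor with Pseudotsuga_gracilis.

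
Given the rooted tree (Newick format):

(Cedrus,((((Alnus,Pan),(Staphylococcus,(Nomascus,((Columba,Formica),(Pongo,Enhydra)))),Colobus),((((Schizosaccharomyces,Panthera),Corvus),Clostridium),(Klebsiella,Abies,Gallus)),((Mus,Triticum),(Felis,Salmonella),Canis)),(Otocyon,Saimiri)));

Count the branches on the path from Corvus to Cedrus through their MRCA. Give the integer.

The MRCA of Corvus and Cedrus is the root of the tree.
From Corvus up to that node: 6 branches. From Cedrus up to the same node: 1 branch. Total: 6 + 1 = 7.

7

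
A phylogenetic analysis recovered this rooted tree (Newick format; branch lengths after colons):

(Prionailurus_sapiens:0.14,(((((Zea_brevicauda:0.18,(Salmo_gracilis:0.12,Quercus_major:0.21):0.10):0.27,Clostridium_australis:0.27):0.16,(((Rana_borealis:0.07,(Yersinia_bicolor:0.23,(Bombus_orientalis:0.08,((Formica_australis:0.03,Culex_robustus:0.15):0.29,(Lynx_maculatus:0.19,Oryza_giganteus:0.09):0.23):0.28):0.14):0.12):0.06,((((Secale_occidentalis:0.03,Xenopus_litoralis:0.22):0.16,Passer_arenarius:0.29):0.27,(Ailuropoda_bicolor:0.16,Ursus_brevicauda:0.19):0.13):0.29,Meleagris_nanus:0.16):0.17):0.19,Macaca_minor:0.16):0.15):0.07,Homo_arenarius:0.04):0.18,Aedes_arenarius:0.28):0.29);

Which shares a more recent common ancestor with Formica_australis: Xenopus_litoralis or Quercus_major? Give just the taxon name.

Xenopus_litoralis

The MRCA of Formica_australis and Xenopus_litoralis subtends ((Rana_borealis,(Yersinia_bicolor,(Bombus_orientalis,((Formica_australis,Culex_robustus),(Lynx_maculatus,Oryza_giganteus))))),((((Secale_occidentalis,Xenopus_litoralis),Passer_arenarius),(Ailuropoda_bicolor,Ursus_brevicauda)),Meleagris_nanus)) (13 taxa).
The MRCA of Formica_australis and Quercus_major subtends (((Zea_brevicauda,(Salmo_gracilis,Quercus_major)),Clostridium_australis),(((Rana_borealis,(Yersinia_bicolor,(Bombus_orientalis,((Formica_australis,Culex_robustus),(Lynx_maculatus,Oryza_giganteus))))),((((Secale_occidentalis,Xenopus_litoralis),Passer_arenarius),(Ailuropoda_bicolor,Ursus_brevicauda)),Meleagris_nanus)),Macaca_minor)) (18 taxa).
The first is nested inside the second, so Formica_australis shares a more recent common ancestor with Xenopus_litoralis.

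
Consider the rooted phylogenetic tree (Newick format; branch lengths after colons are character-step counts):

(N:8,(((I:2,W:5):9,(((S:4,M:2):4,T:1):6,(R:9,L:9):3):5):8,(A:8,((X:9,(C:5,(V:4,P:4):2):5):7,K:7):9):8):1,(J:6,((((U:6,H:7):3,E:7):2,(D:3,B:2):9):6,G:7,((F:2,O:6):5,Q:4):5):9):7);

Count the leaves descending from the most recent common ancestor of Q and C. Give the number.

The MRCA of Q and C is the root, so the clade is the entire tree.
That clade contains 24 terminal taxa: A, B, C, D, E, F, G, H, I, J, K, L, M, N, O, P, Q, R, S, T, U, V, W, X.

24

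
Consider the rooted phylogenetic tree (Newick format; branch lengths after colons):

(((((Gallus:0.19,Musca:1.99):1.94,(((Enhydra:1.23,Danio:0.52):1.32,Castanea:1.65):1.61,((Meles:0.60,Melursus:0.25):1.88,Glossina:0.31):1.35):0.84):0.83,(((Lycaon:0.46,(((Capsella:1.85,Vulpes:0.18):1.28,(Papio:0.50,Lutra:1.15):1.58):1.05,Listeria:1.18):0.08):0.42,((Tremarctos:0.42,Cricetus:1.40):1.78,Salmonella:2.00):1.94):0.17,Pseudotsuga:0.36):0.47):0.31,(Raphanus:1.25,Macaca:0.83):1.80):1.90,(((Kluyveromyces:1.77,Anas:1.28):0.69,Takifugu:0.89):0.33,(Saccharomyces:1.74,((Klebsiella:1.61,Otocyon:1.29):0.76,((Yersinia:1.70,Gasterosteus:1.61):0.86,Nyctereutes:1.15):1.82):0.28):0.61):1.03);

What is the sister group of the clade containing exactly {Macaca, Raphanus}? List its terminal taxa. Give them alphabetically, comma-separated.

The clade containing exactly {Macaca, Raphanus} attaches to the tree at the node subtending ((((Gallus,Musca),(((Enhydra,Danio),Castanea),((Meles,Melursus),Glossina))),(((Lycaon,(((Capsella,Vulpes),(Papio,Lutra)),Listeria)),((Tremarctos,Cricetus),Salmonella)),Pseudotsuga)),(Raphanus,Macaca)).
The other lineage descending from that same node — the sister group — is (((Gallus,Musca),(((Enhydra,Danio),Castanea),((Meles,Melursus),Glossina))),(((Lycaon,(((Capsella,Vulpes),(Papio,Lutra)),Listeria)),((Tremarctos,Cricetus),Salmonella)),Pseudotsuga)); its 18 tips in alphabetical order are the answer.

Capsella, Castanea, Cricetus, Danio, Enhydra, Gallus, Glossina, Listeria, Lutra, Lycaon, Meles, Melursus, Musca, Papio, Pseudotsuga, Salmonella, Tremarctos, Vulpes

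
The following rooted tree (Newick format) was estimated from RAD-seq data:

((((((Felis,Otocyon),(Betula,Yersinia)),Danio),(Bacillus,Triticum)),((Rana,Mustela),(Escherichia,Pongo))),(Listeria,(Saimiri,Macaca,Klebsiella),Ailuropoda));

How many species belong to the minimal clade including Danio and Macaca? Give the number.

16

The MRCA of Danio and Macaca is the root, so the clade is the entire tree.
That clade contains 16 terminal taxa: Ailuropoda, Bacillus, Betula, Danio, Escherichia, Felis, Klebsiella, Listeria, Macaca, Mustela, Otocyon, Pongo, Rana, Saimiri, Triticum, Yersinia.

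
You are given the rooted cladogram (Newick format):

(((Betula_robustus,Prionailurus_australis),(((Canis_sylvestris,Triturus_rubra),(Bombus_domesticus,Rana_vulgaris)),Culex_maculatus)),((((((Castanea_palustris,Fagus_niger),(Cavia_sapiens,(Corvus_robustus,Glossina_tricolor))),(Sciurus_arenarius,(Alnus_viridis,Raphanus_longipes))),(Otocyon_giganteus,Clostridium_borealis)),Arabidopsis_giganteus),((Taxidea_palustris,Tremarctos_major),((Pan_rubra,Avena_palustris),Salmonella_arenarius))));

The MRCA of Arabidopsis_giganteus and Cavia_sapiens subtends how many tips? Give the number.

11

The MRCA of Arabidopsis_giganteus and Cavia_sapiens is the node subtending (((((Castanea_palustris,Fagus_niger),(Cavia_sapiens,(Corvus_robustus,Glossina_tricolor))),(Sciurus_arenarius,(Alnus_viridis,Raphanus_longipes))),(Otocyon_giganteus,Clostridium_borealis)),Arabidopsis_giganteus).
That clade contains 11 terminal taxa: Alnus_viridis, Arabidopsis_giganteus, Castanea_palustris, Cavia_sapiens, Clostridium_borealis, Corvus_robustus, Fagus_niger, Glossina_tricolor, Otocyon_giganteus, Raphanus_longipes, Sciurus_arenarius.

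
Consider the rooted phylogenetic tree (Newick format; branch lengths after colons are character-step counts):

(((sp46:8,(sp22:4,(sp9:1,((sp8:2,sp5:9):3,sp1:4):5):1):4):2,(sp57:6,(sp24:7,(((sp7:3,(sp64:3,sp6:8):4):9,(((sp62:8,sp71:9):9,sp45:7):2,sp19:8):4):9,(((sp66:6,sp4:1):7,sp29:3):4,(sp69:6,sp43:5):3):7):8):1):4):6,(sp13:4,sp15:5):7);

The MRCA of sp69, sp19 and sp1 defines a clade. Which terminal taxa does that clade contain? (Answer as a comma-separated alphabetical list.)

sp1, sp19, sp22, sp24, sp29, sp4, sp43, sp45, sp46, sp5, sp57, sp6, sp62, sp64, sp66, sp69, sp7, sp71, sp8, sp9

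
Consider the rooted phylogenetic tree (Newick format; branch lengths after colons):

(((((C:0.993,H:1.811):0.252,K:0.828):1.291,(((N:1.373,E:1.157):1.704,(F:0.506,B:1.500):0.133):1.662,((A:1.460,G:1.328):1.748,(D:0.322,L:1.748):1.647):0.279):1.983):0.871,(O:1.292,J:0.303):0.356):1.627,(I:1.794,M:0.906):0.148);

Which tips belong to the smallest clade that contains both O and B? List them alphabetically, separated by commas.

A, B, C, D, E, F, G, H, J, K, L, N, O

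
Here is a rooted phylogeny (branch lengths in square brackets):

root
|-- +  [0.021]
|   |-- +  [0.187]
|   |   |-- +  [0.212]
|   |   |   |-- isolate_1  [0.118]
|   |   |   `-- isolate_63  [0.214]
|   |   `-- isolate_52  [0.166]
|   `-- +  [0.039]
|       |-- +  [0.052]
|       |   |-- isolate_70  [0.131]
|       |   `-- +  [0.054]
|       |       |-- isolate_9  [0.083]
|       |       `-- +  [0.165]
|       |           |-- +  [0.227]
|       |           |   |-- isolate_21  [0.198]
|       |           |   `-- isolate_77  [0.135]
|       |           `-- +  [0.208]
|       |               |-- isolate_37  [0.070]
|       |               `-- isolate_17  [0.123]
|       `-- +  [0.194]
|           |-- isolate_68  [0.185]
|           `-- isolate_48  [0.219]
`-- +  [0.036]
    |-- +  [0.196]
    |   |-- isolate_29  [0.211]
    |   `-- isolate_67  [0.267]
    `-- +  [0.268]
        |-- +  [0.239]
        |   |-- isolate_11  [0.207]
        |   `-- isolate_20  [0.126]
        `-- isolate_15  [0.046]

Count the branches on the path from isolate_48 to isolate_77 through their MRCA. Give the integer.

The MRCA of isolate_48 and isolate_77 is the node subtending ((isolate_70,(isolate_9,((isolate_21,isolate_77),(isolate_37,isolate_17)))),(isolate_68,isolate_48)).
From isolate_48 up to that node: 2 branches. From isolate_77 up to the same node: 5 branches. Total: 2 + 5 = 7.

7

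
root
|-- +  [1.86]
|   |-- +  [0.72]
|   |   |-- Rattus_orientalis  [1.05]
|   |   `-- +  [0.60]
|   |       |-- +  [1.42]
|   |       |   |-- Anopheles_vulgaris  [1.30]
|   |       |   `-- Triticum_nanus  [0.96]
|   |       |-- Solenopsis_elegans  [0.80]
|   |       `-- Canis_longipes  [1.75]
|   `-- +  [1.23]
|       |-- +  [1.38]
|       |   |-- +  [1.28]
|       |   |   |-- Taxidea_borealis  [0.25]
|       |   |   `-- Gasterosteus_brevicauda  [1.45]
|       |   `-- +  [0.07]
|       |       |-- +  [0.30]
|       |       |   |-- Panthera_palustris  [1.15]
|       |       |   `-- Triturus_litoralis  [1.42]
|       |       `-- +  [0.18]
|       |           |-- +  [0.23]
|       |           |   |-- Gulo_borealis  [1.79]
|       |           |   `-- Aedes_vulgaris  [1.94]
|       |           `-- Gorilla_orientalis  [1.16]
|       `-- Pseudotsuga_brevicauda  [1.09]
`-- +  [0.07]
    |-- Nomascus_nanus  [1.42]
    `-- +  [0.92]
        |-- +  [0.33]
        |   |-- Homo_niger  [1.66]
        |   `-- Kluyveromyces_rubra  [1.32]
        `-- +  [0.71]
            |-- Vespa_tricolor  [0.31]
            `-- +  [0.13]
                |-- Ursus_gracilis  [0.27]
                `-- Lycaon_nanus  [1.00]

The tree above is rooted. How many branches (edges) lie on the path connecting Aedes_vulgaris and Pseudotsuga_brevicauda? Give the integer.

The MRCA of Aedes_vulgaris and Pseudotsuga_brevicauda is the node subtending (((Taxidea_borealis,Gasterosteus_brevicauda),((Panthera_palustris,Triturus_litoralis),((Gulo_borealis,Aedes_vulgaris),Gorilla_orientalis))),Pseudotsuga_brevicauda).
From Aedes_vulgaris up to that node: 5 branches. From Pseudotsuga_brevicauda up to the same node: 1 branch. Total: 5 + 1 = 6.

6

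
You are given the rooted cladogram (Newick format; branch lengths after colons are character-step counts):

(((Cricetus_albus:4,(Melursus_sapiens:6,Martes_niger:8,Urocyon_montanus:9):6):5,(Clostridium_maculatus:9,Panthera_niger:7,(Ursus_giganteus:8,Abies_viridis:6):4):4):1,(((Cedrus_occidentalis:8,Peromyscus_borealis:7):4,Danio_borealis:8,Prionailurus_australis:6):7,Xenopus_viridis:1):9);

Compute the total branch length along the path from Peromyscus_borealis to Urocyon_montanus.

48

The path runs Peromyscus_borealis → … → MRCA → … → Urocyon_montanus; the MRCA is the root of the tree.
Branch lengths along that path: 7 + 4 + 7 + 9 + 1 + 5 + 6 + 9 = 48.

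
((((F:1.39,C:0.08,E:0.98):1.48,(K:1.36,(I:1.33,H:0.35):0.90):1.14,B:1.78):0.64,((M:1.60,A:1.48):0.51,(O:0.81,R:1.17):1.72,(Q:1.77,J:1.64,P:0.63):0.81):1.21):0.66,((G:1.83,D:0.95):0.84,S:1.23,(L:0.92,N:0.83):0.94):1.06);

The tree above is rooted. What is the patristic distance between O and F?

7.25

The path runs O → … → MRCA → … → F; the MRCA is the node subtending (((F,C,E),(K,(I,H)),B),((M,A),(O,R),(Q,J,P))).
Branch lengths along that path: 0.81 + 1.72 + 1.21 + 0.64 + 1.48 + 1.39 = 7.25.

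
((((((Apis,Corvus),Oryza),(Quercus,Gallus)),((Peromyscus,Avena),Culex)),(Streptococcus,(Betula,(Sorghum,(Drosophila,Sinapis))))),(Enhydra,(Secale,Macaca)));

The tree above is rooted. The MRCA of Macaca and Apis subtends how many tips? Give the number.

16

The MRCA of Macaca and Apis is the root, so the clade is the entire tree.
That clade contains 16 terminal taxa: Apis, Avena, Betula, Corvus, Culex, Drosophila, Enhydra, Gallus, Macaca, Oryza, Peromyscus, Quercus, Secale, Sinapis, Sorghum, Streptococcus.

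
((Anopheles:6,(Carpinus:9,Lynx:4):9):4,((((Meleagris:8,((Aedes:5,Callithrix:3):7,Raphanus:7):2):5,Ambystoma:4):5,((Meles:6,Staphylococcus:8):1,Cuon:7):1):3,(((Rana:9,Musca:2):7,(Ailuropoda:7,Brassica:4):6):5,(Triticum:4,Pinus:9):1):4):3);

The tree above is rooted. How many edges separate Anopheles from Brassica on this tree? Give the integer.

The MRCA of Anopheles and Brassica is the root of the tree.
From Anopheles up to that node: 2 branches. From Brassica up to the same node: 5 branches. Total: 2 + 5 = 7.

7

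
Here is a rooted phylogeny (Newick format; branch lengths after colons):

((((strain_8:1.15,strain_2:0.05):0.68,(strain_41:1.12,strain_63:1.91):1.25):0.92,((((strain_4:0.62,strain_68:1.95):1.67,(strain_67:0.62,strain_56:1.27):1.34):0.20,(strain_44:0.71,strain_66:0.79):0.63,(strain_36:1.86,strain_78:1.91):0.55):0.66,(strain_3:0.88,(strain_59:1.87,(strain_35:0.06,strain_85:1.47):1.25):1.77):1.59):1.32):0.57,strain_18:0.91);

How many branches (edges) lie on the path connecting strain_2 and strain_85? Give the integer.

The MRCA of strain_2 and strain_85 is the node subtending (((strain_8,strain_2),(strain_41,strain_63)),((((strain_4,strain_68),(strain_67,strain_56)),(strain_44,strain_66),(strain_36,strain_78)),(strain_3,(strain_59,(strain_35,strain_85))))).
From strain_2 up to that node: 3 branches. From strain_85 up to the same node: 5 branches. Total: 3 + 5 = 8.

8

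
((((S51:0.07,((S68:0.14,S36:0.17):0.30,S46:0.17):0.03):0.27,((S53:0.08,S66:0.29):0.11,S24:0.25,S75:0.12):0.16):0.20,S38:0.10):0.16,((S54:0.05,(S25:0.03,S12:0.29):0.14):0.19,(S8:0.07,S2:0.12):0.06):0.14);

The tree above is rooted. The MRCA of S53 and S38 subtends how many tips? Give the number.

9

The MRCA of S53 and S38 is the node subtending (((S51,((S68,S36),S46)),((S53,S66),S24,S75)),S38).
That clade contains 9 terminal taxa: S24, S36, S38, S46, S51, S53, S66, S68, S75.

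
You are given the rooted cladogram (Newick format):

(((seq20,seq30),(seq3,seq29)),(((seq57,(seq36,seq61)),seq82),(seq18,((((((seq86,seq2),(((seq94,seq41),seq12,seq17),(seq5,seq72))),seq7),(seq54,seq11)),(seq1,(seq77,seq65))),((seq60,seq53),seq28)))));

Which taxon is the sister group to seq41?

seq41 attaches to the tree at the node subtending (seq94,seq41).
The other lineage descending from that same node — the sister group — is the single tip seq94.

seq94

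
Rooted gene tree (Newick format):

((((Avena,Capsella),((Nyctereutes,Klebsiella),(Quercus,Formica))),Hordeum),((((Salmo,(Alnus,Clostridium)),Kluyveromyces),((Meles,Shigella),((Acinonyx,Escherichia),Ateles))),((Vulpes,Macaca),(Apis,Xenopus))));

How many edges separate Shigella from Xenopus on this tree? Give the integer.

The MRCA of Shigella and Xenopus is the node subtending ((((Salmo,(Alnus,Clostridium)),Kluyveromyces),((Meles,Shigella),((Acinonyx,Escherichia),Ateles))),((Vulpes,Macaca),(Apis,Xenopus))).
From Shigella up to that node: 4 branches. From Xenopus up to the same node: 3 branches. Total: 4 + 3 = 7.

7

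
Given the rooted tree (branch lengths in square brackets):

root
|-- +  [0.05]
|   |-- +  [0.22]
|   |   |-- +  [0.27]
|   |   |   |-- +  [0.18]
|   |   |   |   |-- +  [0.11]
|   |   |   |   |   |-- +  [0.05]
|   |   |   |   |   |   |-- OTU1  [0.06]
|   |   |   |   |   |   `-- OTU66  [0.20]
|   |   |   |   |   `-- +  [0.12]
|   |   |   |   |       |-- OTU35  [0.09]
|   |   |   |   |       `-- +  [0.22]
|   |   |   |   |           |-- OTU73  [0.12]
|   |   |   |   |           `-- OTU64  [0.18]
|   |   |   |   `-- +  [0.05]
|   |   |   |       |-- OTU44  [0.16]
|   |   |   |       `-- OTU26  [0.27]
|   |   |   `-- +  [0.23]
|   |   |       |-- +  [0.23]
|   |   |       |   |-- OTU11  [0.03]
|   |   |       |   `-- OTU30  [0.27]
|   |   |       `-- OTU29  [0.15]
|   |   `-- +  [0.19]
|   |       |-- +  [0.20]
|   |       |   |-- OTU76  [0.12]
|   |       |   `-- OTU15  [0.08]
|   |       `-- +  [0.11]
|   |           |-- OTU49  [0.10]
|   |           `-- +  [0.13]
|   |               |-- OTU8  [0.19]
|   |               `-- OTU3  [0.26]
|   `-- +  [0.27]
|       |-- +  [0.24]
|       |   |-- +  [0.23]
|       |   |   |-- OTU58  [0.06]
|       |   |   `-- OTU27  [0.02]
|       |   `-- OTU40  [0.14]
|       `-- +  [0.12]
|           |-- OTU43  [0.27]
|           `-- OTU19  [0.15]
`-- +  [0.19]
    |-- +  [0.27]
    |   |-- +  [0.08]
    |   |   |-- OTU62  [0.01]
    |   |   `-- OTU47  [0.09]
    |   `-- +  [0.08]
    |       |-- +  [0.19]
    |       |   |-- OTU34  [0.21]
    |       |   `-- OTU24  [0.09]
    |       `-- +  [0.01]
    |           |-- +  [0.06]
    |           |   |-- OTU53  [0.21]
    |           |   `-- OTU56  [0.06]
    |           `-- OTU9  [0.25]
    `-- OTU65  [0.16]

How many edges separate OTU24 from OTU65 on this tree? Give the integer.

5

The MRCA of OTU24 and OTU65 is the node subtending (((OTU62,OTU47),((OTU34,OTU24),((OTU53,OTU56),OTU9))),OTU65).
From OTU24 up to that node: 4 branches. From OTU65 up to the same node: 1 branch. Total: 4 + 1 = 5.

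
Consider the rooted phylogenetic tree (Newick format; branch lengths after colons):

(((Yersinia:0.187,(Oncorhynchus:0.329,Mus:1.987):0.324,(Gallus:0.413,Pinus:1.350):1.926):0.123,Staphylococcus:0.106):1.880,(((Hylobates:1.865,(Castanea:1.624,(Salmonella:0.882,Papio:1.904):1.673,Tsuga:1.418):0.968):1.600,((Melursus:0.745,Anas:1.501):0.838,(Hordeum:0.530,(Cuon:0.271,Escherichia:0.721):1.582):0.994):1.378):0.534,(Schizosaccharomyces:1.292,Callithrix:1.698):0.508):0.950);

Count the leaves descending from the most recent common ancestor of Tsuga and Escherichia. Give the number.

The MRCA of Tsuga and Escherichia is the node subtending ((Hylobates,(Castanea,(Salmonella,Papio),Tsuga)),((Melursus,Anas),(Hordeum,(Cuon,Escherichia)))).
That clade contains 10 terminal taxa: Anas, Castanea, Cuon, Escherichia, Hordeum, Hylobates, Melursus, Papio, Salmonella, Tsuga.

10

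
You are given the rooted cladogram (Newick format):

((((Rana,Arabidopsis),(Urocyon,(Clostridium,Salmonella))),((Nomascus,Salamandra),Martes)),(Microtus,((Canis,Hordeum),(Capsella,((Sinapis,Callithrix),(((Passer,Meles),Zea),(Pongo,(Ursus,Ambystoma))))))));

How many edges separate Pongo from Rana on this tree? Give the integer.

The MRCA of Pongo and Rana is the root of the tree.
From Pongo up to that node: 7 branches. From Rana up to the same node: 4 branches. Total: 7 + 4 = 11.

11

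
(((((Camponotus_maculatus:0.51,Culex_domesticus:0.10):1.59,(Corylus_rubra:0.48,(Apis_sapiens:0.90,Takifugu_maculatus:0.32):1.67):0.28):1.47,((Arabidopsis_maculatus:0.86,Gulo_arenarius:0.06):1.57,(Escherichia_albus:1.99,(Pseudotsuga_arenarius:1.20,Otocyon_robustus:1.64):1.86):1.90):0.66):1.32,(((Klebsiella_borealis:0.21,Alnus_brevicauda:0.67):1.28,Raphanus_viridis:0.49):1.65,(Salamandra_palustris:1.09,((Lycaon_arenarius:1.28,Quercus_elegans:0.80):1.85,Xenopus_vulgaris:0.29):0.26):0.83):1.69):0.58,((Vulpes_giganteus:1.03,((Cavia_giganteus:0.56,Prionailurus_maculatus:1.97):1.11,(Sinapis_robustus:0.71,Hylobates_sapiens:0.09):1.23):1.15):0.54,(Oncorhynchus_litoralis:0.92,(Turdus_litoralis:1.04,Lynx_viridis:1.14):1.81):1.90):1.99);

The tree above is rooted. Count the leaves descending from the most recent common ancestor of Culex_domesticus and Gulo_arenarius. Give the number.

The MRCA of Culex_domesticus and Gulo_arenarius is the node subtending (((Camponotus_maculatus,Culex_domesticus),(Corylus_rubra,(Apis_sapiens,Takifugu_maculatus))),((Arabidopsis_maculatus,Gulo_arenarius),(Escherichia_albus,(Pseudotsuga_arenarius,Otocyon_robustus)))).
That clade contains 10 terminal taxa: Apis_sapiens, Arabidopsis_maculatus, Camponotus_maculatus, Corylus_rubra, Culex_domesticus, Escherichia_albus, Gulo_arenarius, Otocyon_robustus, Pseudotsuga_arenarius, Takifugu_maculatus.

10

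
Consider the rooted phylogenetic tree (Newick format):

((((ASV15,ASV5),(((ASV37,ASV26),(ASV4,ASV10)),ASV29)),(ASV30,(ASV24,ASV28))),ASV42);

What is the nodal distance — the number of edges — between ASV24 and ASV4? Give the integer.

8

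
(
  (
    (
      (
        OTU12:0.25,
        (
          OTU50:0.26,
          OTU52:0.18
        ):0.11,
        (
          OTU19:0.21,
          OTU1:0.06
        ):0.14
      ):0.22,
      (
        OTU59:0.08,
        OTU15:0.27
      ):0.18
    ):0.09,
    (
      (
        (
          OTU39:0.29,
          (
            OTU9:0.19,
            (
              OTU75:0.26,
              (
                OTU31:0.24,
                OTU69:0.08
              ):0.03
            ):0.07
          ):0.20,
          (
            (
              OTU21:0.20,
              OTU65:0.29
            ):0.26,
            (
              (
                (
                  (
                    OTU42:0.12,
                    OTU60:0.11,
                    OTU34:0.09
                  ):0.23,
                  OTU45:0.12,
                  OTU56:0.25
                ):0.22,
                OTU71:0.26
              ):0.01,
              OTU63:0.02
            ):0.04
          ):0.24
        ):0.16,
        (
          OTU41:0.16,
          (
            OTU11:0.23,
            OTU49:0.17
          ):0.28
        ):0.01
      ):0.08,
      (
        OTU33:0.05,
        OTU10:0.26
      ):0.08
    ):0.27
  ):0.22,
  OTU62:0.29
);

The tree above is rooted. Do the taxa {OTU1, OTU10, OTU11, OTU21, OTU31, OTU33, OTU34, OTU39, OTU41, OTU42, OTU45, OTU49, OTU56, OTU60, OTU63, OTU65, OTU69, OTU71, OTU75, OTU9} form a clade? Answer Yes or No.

The MRCA of the listed taxa subtends (((OTU12,(OTU50,OTU52),(OTU19,OTU1)),(OTU59,OTU15)),(((OTU39,(OTU9,(OTU75,(OTU31,OTU69))),((OTU21,OTU65),((((OTU42,OTU60,OTU34),OTU45,OTU56),OTU71),OTU63))),(OTU41,(OTU11,OTU49))),(OTU33,OTU10))).
That clade also contains OTU12, OTU15, OTU19, OTU50, OTU52, OTU59, which are not in the proposed group, so the group is not monophyletic.

No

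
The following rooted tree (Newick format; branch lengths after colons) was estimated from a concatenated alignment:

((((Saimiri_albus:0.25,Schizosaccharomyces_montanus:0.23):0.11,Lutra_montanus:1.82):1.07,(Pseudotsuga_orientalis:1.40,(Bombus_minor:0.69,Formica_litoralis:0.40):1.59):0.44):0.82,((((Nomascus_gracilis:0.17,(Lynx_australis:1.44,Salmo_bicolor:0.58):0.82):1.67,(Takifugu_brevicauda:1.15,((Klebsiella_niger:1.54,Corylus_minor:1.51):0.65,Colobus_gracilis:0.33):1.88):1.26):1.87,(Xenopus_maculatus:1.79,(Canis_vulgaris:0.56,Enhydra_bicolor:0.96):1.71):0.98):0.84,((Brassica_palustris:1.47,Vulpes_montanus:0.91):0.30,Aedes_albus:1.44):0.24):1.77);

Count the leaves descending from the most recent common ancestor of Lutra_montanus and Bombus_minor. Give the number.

6

The MRCA of Lutra_montanus and Bombus_minor is the node subtending (((Saimiri_albus,Schizosaccharomyces_montanus),Lutra_montanus),(Pseudotsuga_orientalis,(Bombus_minor,Formica_litoralis))).
That clade contains 6 terminal taxa: Bombus_minor, Formica_litoralis, Lutra_montanus, Pseudotsuga_orientalis, Saimiri_albus, Schizosaccharomyces_montanus.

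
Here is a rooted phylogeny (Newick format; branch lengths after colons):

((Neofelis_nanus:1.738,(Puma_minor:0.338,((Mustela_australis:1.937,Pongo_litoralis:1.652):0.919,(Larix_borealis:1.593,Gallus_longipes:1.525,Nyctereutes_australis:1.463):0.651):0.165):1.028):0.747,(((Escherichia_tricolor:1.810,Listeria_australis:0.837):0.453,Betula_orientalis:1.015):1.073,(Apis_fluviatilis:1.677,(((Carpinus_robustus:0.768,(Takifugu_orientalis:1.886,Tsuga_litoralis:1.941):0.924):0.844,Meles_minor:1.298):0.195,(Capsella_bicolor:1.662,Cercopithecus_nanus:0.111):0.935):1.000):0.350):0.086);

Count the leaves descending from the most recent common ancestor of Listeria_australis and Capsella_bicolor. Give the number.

10

The MRCA of Listeria_australis and Capsella_bicolor is the node subtending (((Escherichia_tricolor,Listeria_australis),Betula_orientalis),(Apis_fluviatilis,(((Carpinus_robustus,(Takifugu_orientalis,Tsuga_litoralis)),Meles_minor),(Capsella_bicolor,Cercopithecus_nanus)))).
That clade contains 10 terminal taxa: Apis_fluviatilis, Betula_orientalis, Capsella_bicolor, Carpinus_robustus, Cercopithecus_nanus, Escherichia_tricolor, Listeria_australis, Meles_minor, Takifugu_orientalis, Tsuga_litoralis.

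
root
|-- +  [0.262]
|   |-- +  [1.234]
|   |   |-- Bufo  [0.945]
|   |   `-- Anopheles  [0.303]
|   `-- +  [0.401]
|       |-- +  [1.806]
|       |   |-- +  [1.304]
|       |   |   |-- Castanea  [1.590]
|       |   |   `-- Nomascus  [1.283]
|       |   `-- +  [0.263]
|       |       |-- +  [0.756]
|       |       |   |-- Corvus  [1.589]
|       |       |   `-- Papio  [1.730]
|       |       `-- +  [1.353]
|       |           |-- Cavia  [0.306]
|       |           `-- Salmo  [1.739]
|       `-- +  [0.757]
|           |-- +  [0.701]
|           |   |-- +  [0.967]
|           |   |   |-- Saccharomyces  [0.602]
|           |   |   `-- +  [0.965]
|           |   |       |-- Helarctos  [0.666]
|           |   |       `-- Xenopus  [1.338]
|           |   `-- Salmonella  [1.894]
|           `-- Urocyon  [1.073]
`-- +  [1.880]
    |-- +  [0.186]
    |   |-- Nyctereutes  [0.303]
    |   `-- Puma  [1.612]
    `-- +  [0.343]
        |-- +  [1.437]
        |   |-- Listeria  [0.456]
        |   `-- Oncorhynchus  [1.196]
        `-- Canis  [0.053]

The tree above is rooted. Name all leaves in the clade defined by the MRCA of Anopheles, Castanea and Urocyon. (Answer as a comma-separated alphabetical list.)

Anopheles, Bufo, Castanea, Cavia, Corvus, Helarctos, Nomascus, Papio, Saccharomyces, Salmo, Salmonella, Urocyon, Xenopus

Tracing Anopheles: it sits inside (Bufo,Anopheles).
Tracing Castanea: it sits inside (Castanea,Nomascus).
Tracing Urocyon: it sits inside (((Saccharomyces,(Helarctos,Xenopus)),Salmonella),Urocyon).
The smallest clade enclosing all 3 is ((Bufo,Anopheles),(((Castanea,Nomascus),((Corvus,Papio),(Cavia,Salmo))),(((Saccharomyces,(Helarctos,Xenopus)),Salmonella),Urocyon))); the answer is its 13 terminal taxa in alphabetical order.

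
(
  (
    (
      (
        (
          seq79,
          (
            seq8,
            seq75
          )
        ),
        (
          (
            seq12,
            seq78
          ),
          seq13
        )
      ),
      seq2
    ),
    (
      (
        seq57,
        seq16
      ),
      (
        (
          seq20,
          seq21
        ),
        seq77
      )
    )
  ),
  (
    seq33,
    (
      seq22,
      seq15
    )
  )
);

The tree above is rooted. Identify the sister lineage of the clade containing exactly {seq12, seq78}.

seq13

The clade containing exactly {seq12, seq78} attaches to the tree at the node subtending ((seq12,seq78),seq13).
The other lineage descending from that same node — the sister group — is the single tip seq13.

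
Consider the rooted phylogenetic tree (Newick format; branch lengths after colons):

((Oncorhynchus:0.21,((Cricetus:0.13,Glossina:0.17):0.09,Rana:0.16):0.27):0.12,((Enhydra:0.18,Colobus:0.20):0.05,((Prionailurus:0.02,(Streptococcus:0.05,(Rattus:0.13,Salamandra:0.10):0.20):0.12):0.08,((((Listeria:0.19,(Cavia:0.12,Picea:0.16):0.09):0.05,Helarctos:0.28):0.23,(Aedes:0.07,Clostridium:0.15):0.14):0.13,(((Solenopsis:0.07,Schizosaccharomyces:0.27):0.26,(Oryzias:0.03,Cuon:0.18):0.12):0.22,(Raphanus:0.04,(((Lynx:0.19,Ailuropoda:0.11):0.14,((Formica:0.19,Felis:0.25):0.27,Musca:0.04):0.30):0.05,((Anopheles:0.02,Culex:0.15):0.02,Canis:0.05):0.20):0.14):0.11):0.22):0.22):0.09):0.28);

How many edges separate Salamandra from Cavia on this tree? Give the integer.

10

The MRCA of Salamandra and Cavia is the node subtending ((Prionailurus,(Streptococcus,(Rattus,Salamandra))),((((Listeria,(Cavia,Picea)),Helarctos),(Aedes,Clostridium)),(((Solenopsis,Schizosaccharomyces),(Oryzias,Cuon)),(Raphanus,(((Lynx,Ailuropoda),((Formica,Felis),Musca)),((Anopheles,Culex),Canis)))))).
From Salamandra up to that node: 4 branches. From Cavia up to the same node: 6 branches. Total: 4 + 6 = 10.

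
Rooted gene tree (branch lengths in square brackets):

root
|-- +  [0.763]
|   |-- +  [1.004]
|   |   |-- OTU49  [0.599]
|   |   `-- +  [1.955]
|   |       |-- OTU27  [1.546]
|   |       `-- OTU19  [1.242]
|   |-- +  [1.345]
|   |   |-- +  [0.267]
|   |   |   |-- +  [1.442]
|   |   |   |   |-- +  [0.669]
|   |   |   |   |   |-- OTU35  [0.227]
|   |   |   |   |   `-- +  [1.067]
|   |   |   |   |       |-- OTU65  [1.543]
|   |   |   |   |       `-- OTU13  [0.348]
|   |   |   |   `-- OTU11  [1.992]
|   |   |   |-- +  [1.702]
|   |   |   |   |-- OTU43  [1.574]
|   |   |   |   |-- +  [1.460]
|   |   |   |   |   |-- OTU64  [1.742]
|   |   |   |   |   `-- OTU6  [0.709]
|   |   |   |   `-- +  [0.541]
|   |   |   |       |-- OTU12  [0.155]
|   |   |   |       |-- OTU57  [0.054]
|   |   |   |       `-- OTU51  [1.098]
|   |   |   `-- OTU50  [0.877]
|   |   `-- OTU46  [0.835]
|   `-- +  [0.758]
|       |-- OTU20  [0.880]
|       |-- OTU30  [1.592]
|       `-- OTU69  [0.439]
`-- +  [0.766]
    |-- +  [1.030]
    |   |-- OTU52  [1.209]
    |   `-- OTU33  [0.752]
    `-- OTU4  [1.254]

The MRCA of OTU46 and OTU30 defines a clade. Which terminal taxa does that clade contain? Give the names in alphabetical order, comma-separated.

Tracing OTU46: it sits inside ((((OTU35,(OTU65,OTU13)),OTU11),(OTU43,(OTU64,OTU6),(OTU12,OTU57,OTU51)),OTU50),OTU46).
Tracing OTU30: it sits inside (OTU20,OTU30,OTU69).
The smallest clade enclosing both is ((OTU49,(OTU27,OTU19)),((((OTU35,(OTU65,OTU13)),OTU11),(OTU43,(OTU64,OTU6),(OTU12,OTU57,OTU51)),OTU50),OTU46),(OTU20,OTU30,OTU69)); the answer is its 18 terminal taxa in alphabetical order.

OTU11, OTU12, OTU13, OTU19, OTU20, OTU27, OTU30, OTU35, OTU43, OTU46, OTU49, OTU50, OTU51, OTU57, OTU6, OTU64, OTU65, OTU69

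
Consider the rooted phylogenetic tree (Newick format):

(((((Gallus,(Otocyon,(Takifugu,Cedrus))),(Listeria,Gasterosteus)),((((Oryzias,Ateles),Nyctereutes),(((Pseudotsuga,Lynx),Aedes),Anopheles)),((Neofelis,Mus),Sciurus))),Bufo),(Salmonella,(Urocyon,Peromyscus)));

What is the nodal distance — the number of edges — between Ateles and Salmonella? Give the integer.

9

The MRCA of Ateles and Salmonella is the root of the tree.
From Ateles up to that node: 7 branches. From Salmonella up to the same node: 2 branches. Total: 7 + 2 = 9.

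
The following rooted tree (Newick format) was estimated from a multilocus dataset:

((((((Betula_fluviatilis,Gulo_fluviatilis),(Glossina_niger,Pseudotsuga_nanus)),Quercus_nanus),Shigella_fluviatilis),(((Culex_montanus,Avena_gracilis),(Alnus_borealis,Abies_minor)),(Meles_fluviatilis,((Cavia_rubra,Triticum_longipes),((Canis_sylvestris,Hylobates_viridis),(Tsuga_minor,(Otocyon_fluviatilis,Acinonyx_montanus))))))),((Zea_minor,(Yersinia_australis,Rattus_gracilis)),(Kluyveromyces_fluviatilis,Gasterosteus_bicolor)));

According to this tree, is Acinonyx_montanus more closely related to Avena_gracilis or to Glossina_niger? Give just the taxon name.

The MRCA of Acinonyx_montanus and Avena_gracilis subtends (((Culex_montanus,Avena_gracilis),(Alnus_borealis,Abies_minor)),(Meles_fluviatilis,((Cavia_rubra,Triticum_longipes),((Canis_sylvestris,Hylobates_viridis),(Tsuga_minor,(Otocyon_fluviatilis,Acinonyx_montanus)))))) (12 taxa).
The MRCA of Acinonyx_montanus and Glossina_niger subtends (((((Betula_fluviatilis,Gulo_fluviatilis),(Glossina_niger,Pseudotsuga_nanus)),Quercus_nanus),Shigella_fluviatilis),(((Culex_montanus,Avena_gracilis),(Alnus_borealis,Abies_minor)),(Meles_fluviatilis,((Cavia_rubra,Triticum_longipes),((Canis_sylvestris,Hylobates_viridis),(Tsuga_minor,(Otocyon_fluviatilis,Acinonyx_montanus))))))) (18 taxa).
The first is nested inside the second, so Acinonyx_montanus shares a more recent common ancestor with Avena_gracilis.

Avena_gracilis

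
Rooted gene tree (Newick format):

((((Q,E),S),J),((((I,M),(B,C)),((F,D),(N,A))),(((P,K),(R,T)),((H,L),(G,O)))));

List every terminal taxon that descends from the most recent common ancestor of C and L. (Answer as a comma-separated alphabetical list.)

A, B, C, D, F, G, H, I, K, L, M, N, O, P, R, T

Tracing C: it sits inside (B,C).
Tracing L: it sits inside (H,L).
The smallest clade enclosing both is ((((I,M),(B,C)),((F,D),(N,A))),(((P,K),(R,T)),((H,L),(G,O)))); the answer is its 16 terminal taxa in alphabetical order.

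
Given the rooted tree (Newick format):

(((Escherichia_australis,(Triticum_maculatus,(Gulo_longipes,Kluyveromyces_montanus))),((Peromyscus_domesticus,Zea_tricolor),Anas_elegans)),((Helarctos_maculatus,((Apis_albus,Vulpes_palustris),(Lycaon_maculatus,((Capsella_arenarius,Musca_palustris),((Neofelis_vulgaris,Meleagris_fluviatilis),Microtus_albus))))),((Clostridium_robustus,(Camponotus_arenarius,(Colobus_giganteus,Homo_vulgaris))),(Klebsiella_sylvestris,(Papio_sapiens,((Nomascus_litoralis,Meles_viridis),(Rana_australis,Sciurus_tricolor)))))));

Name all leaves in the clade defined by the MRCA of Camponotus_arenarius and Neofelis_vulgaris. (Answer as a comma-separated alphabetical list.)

Apis_albus, Camponotus_arenarius, Capsella_arenarius, Clostridium_robustus, Colobus_giganteus, Helarctos_maculatus, Homo_vulgaris, Klebsiella_sylvestris, Lycaon_maculatus, Meleagris_fluviatilis, Meles_viridis, Microtus_albus, Musca_palustris, Neofelis_vulgaris, Nomascus_litoralis, Papio_sapiens, Rana_australis, Sciurus_tricolor, Vulpes_palustris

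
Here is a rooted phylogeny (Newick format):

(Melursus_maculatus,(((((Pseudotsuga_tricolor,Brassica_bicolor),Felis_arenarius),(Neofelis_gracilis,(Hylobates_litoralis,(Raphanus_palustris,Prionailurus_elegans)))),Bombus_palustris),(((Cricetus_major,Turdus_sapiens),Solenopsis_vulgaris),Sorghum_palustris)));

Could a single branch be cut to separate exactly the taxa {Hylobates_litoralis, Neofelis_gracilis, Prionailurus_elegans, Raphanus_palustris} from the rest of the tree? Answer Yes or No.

The most recent common ancestor of these taxa subtends (Neofelis_gracilis,(Hylobates_litoralis,(Raphanus_palustris,Prionailurus_elegans))).
That clade has exactly 4 tips — every listed taxon and nothing else — so the group is monophyletic.

Yes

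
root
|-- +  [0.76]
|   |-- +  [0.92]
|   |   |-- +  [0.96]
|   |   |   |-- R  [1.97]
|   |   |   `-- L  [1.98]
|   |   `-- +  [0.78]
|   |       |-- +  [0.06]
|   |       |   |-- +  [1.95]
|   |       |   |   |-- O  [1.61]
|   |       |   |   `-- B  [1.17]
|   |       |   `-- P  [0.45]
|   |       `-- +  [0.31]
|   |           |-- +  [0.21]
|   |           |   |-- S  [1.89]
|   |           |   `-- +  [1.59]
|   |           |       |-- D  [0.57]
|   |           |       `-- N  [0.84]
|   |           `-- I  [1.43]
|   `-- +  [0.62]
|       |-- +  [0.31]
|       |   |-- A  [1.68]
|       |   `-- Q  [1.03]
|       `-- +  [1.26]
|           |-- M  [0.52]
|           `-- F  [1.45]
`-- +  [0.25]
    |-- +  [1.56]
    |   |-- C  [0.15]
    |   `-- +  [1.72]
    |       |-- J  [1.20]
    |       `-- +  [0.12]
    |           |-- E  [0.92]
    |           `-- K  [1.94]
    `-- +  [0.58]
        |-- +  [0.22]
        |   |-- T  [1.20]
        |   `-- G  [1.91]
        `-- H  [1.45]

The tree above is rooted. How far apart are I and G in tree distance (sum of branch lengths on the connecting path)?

The path runs I → … → MRCA → … → G; the MRCA is the root of the tree.
Branch lengths along that path: 1.43 + 0.31 + 0.78 + 0.92 + 0.76 + 0.25 + 0.58 + 0.22 + 1.91 = 7.16.

7.16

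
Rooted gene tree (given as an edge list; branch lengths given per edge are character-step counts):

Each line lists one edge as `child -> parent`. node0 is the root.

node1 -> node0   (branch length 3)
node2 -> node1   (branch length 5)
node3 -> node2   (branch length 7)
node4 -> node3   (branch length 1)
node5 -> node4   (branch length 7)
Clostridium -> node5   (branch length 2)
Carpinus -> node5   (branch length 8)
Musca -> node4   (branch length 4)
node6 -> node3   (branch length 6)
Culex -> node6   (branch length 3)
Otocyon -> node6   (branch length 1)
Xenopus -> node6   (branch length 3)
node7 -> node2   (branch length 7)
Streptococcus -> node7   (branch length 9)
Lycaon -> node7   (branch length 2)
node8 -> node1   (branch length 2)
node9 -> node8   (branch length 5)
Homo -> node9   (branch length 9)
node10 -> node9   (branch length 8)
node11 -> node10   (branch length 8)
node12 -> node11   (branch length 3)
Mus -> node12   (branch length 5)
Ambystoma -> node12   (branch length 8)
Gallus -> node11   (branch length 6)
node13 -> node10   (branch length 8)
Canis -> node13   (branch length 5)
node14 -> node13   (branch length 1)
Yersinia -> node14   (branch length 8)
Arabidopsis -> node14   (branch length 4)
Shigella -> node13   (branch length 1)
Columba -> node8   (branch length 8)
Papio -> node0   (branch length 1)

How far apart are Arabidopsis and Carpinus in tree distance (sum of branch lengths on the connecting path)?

The path runs Arabidopsis → … → MRCA → … → Carpinus; the MRCA is the node subtending (((((Clostridium,Carpinus),Musca),(Culex,Otocyon,Xenopus)),(Streptococcus,Lycaon)),((Homo,(((Mus,Ambystoma),Gallus),(Canis,(Yersinia,Arabidopsis),Shigella))),Columba)).
Branch lengths along that path: 4 + 1 + 8 + 8 + 5 + 2 + 5 + 7 + 1 + 7 + 8 = 56.

56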